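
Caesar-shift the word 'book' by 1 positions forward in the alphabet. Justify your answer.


Shift each letter by 1: b -> c, o -> p, o -> p, k -> l. Result: 'cppl'.

cppl


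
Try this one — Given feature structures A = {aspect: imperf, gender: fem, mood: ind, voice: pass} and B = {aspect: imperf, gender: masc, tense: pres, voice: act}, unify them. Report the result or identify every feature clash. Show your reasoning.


Compare features:
aspect: A=imperf vs B=imperf -> unified: imperf
gender: A=fem vs B=masc -> CLASH
mood: A=ind vs B=_ -> unified: ind
tense: A=_ vs B=pres -> unified: pres
voice: A=pass vs B=act -> CLASH
Clashes detected on features 'gender' (fem vs masc) and 'voice' (pass vs act); unification fails.

CLASH on 'gender' (fem vs masc) and 'voice' (pass vs act)


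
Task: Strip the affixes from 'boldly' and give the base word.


Remove suffix '-ly' from 'boldly' to get root 'bold'.

bold


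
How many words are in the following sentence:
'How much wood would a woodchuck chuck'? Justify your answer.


Split into words: How | much | wood | would | a | woodchuck | chuck = 7 words.

7


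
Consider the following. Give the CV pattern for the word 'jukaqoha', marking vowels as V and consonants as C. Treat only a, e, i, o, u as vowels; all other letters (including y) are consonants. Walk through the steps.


Letter mapping: j = C, u = V, k = C, a = V, q = C, o = V, h = C, a = V.

CVCVCVCV


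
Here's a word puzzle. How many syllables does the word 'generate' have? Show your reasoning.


Break 'generate' into syllables: gen-er-ate -> gen | er | ate = 3 syllables

3 syllables


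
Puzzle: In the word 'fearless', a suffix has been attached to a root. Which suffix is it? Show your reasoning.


The word 'fearless' = 'fear' (root) + '-less' (suffix). The suffix is '-less'.

less


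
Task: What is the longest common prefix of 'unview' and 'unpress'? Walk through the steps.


Compare from the start: 2 characters match: 'un'. Mismatch at position 3: 'v' vs 'p'.

un


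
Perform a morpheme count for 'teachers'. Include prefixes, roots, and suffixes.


Decomposition: teach (root) + -er (suffix) + -s (plural) = 3 morpheme(s)

3 morphemes


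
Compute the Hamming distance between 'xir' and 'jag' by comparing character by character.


Alignment:
Position 1: 'x' vs 'j' = DIFFER
Position 2: 'i' vs 'a' = DIFFER
Position 3: 'r' vs 'g' = DIFFER
Total differences: 3

3


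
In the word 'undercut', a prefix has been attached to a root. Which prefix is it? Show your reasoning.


The word 'undercut' = 'under' (prefix) + 'cut' (root). The prefix is 'under'.

under


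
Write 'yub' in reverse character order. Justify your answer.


Reverse 'yub' character by character: 'buy'.

buy


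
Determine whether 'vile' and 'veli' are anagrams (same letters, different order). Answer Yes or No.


Sorted letters of 'vile': 'eilv'
Sorted letters of 'veli': 'eilv'
They match.

Yes


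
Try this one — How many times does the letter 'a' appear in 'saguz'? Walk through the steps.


Letter 'a' in 'saguz': found at position(s) 2 = 1 occurrence(s).

1


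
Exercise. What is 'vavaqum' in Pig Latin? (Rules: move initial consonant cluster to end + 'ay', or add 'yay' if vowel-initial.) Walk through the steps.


'vavaqum': move consonant cluster 'v' to end and add 'ay': 'avaqumvay'.

avaqumvay


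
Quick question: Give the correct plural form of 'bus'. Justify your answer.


Apply rule: Add -es (sibilant/fricative ending). 'bus' becomes 'buses'.

buses


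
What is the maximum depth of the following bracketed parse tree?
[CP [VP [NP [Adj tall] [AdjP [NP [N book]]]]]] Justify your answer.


Count bracket nesting levels:
'[' at pos 0: depth = 1
'[' at pos 4: depth = 2
'[' at pos 8: depth = 3
'[' at pos 12: depth = 4
'[' at pos 23: depth = 4
'[' at pos 29: depth = 5
'[' at pos 33: depth = 6
Maximum depth reached: 6

6


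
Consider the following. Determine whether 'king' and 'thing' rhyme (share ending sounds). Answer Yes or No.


Rime (stressed vowel + following sounds) of 'king': -ing = /ɪŋ/
Rime of 'thing': -ing = /ɪŋ/
/ɪŋ/ and /ɪŋ/ are the same ending sound, so the words rhyme.

Yes


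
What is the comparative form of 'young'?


Apply comparative formation (add -er): 'young' -> 'younger'.

younger


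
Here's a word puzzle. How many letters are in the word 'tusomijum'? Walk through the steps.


Spell out 'tusomijum' and number each letter: t(1), u(2), s(3), o(4), m(5), i(6), j(7), u(8), m(9). Total: 9 letters.

9


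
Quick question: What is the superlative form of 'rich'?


Apply superlative formation (add -est): 'rich' -> 'richest'.

richest


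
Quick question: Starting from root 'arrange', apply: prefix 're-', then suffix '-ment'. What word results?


Step 1: Add prefix 're-' to 'arrange' = 'rearrange'
Step 2: Add suffix '-ment' to 'rearrange' = 'rearrangement'

rearrangement


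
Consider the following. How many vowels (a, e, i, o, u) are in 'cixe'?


Vowels in 'cixe': i, e = 2 vowels.

2


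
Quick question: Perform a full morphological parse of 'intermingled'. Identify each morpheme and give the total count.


Step 1: Identify prefix: 'inter' (meaning: between)
Step 2: Identify root: 'mingle'
Step 3: Identify suffix(es): 'ed'
Decomposition: inter- (prefix: between) + mingle (root) + -ed (suffix: past)
Total morphemes: 3

3 morphemes (inter- (prefix: between) + mingle (root) + -ed (suffix: past))


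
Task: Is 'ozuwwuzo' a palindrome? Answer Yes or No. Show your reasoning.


Forward: 'ozuwwuzo'
Reversed: 'ozuwwuzo'
They are identical.

Yes


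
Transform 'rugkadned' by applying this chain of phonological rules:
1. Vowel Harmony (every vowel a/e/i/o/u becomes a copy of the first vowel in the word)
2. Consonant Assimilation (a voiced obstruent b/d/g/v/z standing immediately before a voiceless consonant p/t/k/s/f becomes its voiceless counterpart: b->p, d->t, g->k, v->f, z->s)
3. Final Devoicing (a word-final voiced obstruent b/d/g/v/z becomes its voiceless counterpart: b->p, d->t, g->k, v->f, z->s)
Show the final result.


Starting form: 'rugkadned'
Rule 1: Vowel Harmony: all vowels become 'u' (matching first vowel). 'rugkadned' -> 'rugkudnud'
Rule 2: Consonant Assimilation: voiced obstruent before voiceless consonant becomes voiceless ('gk' -> 'kk'). 'rugkudnud' -> 'rukkudnud'
Rule 3: Final Devoicing: word-final voiced obstruent 'd' becomes voiceless 't'. 'rukkudnud' -> 'rukkudnut'
Final form: 'rukkudnut'

rukkudnut


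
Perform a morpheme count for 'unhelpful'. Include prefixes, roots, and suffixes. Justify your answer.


Decomposition: un- (prefix) + help (root) + -ful (suffix) = 3 morpheme(s)

3 morphemes


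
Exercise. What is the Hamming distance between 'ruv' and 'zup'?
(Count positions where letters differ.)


Alignment:
Position 1: 'r' vs 'z' = DIFFER
Position 2: 'u' vs 'u' = match
Position 3: 'v' vs 'p' = DIFFER
Total differences: 2

2


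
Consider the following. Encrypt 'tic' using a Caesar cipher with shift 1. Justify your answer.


Shift each letter by 1: t -> u, i -> j, c -> d. Result: 'ujd'.

ujd


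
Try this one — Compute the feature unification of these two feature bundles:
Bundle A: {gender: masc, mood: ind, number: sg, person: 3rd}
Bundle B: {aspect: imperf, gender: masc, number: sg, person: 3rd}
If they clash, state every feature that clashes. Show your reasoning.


Compare features:
aspect: A=_ vs B=imperf -> unified: imperf
gender: A=masc vs B=masc -> unified: masc
mood: A=ind vs B=_ -> unified: ind
number: A=sg vs B=sg -> unified: sg
person: A=3rd vs B=3rd -> unified: 3rd
No clashes found.

Unified: {aspect: imperf, gender: masc, mood: ind, number: sg, person: 3rd}


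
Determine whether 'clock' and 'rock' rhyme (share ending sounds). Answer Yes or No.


Rime (stressed vowel + following sounds) of 'clock': -ock = /ɒk/
Rime of 'rock': -ock = /ɒk/
/ɒk/ and /ɒk/ are the same ending sound, so the words rhyme.

Yes


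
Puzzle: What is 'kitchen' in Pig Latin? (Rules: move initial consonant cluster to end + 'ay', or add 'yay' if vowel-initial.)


'kitchen': move consonant cluster 'k' to end and add 'ay': 'itchenkay'.

itchenkay


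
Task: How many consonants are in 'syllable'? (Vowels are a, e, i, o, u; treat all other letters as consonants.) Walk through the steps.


Consonants in 'syllable': s, y, l, l, b, l = 6 consonants.

6


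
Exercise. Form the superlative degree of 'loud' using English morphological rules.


Apply superlative formation (add -est): 'loud' -> 'loudest'.

loudest


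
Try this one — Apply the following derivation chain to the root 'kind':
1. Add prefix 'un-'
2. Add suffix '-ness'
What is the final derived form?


Step 1: Add prefix 'un-' to 'kind' = 'unkind'
Step 2: Add suffix '-ness' to 'unkind' = 'unkindness'

unkindness


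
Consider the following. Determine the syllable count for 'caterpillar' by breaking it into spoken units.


Break 'caterpillar' into syllables: cat-er-pil-lar -> cat | er | pil | lar = 4 syllables

4 syllables


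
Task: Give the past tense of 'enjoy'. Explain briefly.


Apply rule: Add -ed. 'enjoy' becomes 'enjoyed'.

enjoyed


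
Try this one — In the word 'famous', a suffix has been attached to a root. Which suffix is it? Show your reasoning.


The word 'famous' = 'fame' (root) + '-ous' (suffix). The suffix is '-ous'.

ous


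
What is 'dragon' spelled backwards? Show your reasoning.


Reverse 'dragon' character by character: 'nogard'.

nogard


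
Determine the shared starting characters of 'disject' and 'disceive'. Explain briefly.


Compare from the start: 3 characters match: 'dis'. Mismatch at position 4: 'j' vs 'c'.

dis


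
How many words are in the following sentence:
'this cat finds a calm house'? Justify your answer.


Split into words: this | cat | finds | a | calm | house = 6 words.

6


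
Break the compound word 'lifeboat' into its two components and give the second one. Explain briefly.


Split 'lifeboat' into 'life' + 'boat'. The second part is 'boat'.

boat


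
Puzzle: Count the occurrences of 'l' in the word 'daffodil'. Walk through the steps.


Letter 'l' in 'daffodil': found at position(s) 8 = 1 occurrence(s).

1


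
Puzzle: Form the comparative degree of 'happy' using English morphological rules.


Apply comparative formation (consonant + y: change y to i, add -er): 'happy' -> 'happier'.

happier


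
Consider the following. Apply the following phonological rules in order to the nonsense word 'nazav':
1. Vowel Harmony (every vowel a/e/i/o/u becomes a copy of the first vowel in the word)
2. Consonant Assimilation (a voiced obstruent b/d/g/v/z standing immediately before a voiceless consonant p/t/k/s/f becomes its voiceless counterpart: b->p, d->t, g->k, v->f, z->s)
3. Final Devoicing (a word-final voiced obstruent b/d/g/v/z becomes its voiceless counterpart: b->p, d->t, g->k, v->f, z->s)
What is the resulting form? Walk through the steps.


Starting form: 'nazav'
Rule 1: Vowel Harmony: all vowels already match. No change.
Rule 2: Consonant Assimilation: no voiced obstruent (b/d/g/v/z) stands immediately before a voiceless consonant (p/t/k/s/f). No change.
Rule 3: Final Devoicing: word-final voiced obstruent 'v' becomes voiceless 'f'. 'nazav' -> 'nazaf'
Final form: 'nazaf'

nazaf


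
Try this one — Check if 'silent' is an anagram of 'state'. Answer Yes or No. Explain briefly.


Sorted letters of 'silent': 'eilnst'
Sorted letters of 'state': 'aestt'
They do not match.

No


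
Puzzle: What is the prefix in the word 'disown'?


The word 'disown' = 'dis' (prefix) + 'own' (root). The prefix is 'dis'.

dis


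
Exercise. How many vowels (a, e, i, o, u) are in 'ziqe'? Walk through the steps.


Vowels in 'ziqe': i, e = 2 vowels.

2


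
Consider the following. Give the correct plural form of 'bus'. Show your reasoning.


Apply rule: Add -es (sibilant/fricative ending). 'bus' becomes 'buses'.

buses


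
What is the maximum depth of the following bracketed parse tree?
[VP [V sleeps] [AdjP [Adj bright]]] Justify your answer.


Count bracket nesting levels:
'[' at pos 0: depth = 1
'[' at pos 4: depth = 2
'[' at pos 15: depth = 2
'[' at pos 21: depth = 3
Maximum depth reached: 3

3


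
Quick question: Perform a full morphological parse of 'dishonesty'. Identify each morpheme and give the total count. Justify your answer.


Step 1: Identify prefix: 'dis' (meaning: not/apart)
Step 2: Identify root: 'honest'
Step 3: Identify suffix(es): 'y'
Decomposition: dis- (prefix: not/apart) + honest (root) + -y (suffix: quality)
Total morphemes: 3

3 morphemes (dis- (prefix: not/apart) + honest (root) + -y (suffix: quality))


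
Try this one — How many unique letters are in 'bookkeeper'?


Unique letters in 'bookkeeper': {b, e, k, o, p, r} = 6 distinct letters.

6


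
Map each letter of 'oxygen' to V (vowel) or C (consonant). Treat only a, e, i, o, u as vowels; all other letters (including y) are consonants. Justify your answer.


Letter mapping: o = V, x = C, y = C, g = C, e = V, n = C.

VCCCVC


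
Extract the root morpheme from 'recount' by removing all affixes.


Remove prefix 're' from 'recount' to get root 'count'.

count


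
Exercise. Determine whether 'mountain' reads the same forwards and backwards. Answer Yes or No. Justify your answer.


Forward: 'mountain'
Reversed: 'niatnuom'
They differ.

No


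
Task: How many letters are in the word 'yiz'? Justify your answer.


Spell out 'yiz' and number each letter: y(1), i(2), z(3). Total: 3 letters.

3


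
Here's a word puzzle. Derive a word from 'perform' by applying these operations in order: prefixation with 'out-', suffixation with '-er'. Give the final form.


Step 1: Add prefix 'out-' to 'perform' = 'outperform'
Step 2: Add suffix '-er' to 'outperform' = 'outperformer'

outperformer


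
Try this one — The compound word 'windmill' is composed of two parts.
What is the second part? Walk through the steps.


Split 'windmill' into 'wind' + 'mill'. The second part is 'mill'.

mill


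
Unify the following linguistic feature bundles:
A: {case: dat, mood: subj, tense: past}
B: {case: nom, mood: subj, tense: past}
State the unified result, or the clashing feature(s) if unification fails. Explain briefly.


Compare features:
case: A=dat vs B=nom -> CLASH
mood: A=subj vs B=subj -> unified: subj
tense: A=past vs B=past -> unified: past
Clash detected on feature 'case' (dat vs nom); unification fails.

CLASH on 'case' (dat vs nom)


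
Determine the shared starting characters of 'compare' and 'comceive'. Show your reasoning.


Compare from the start: 3 characters match: 'com'. Mismatch at position 4: 'p' vs 'c'.

com


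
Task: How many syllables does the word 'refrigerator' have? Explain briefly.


Break 'refrigerator' into syllables: re-frig-er-a-tor -> re | frig | er | a | tor = 5 syllables

5 syllables


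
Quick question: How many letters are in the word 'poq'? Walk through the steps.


Spell out 'poq' and number each letter: p(1), o(2), q(3). Total: 3 letters.

3


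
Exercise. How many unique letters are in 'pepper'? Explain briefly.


Unique letters in 'pepper': {e, p, r} = 3 distinct letters.

3


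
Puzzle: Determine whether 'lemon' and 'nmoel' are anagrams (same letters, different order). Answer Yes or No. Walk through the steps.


Sorted letters of 'lemon': 'elmno'
Sorted letters of 'nmoel': 'elmno'
They match.

Yes


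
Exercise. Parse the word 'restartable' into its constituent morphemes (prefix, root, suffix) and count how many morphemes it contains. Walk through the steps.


Step 1: Identify prefix: 're' (meaning: again)
Step 2: Identify root: 'start'
Step 3: Identify suffix(es): 'able'
Decomposition: re- (prefix: again) + start (root) + -able (suffix: capable of)
Total morphemes: 3

3 morphemes (re- (prefix: again) + start (root) + -able (suffix: capable of))


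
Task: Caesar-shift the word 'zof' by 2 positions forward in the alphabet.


Shift each letter by 2: z -> b, o -> q, f -> h. Result: 'bqh'.

bqh


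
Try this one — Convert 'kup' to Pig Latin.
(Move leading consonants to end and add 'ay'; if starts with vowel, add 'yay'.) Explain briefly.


'kup': move consonant cluster 'k' to end and add 'ay': 'upkay'.

upkay


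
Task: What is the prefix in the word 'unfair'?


The word 'unfair' = 'un' (prefix) + 'fair' (root). The prefix is 'un'.

un


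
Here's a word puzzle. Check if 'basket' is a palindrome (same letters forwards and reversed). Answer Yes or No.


Forward: 'basket'
Reversed: 'teksab'
They differ.

No


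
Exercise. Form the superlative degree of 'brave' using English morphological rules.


Apply superlative formation (ends in e: add -st): 'brave' -> 'bravest'.

bravest


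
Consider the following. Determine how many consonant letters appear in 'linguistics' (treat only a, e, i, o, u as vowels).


Consonants in 'linguistics': l, n, g, s, t, c, s = 7 consonants.

7


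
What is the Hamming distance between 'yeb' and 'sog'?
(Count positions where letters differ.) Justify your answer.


Alignment:
Position 1: 'y' vs 's' = DIFFER
Position 2: 'e' vs 'o' = DIFFER
Position 3: 'b' vs 'g' = DIFFER
Total differences: 3

3


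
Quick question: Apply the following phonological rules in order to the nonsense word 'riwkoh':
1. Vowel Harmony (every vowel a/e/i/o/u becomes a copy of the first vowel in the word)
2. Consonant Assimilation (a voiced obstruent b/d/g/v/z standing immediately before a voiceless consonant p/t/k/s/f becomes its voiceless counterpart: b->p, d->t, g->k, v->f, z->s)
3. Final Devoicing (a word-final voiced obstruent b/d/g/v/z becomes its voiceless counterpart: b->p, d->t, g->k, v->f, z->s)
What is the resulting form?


Starting form: 'riwkoh'
Rule 1: Vowel Harmony: all vowels become 'i' (matching first vowel). 'riwkoh' -> 'riwkih'
Rule 2: Consonant Assimilation: no voiced obstruent (b/d/g/v/z) stands immediately before a voiceless consonant (p/t/k/s/f). No change.
Rule 3: Final Devoicing: final consonant 'h' is not one of the voiced obstruents b/d/g/v/z. No change.
Final form: 'riwkih'

riwkih


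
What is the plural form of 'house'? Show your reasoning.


Apply rule: Add -s. 'house' becomes 'houses'.

houses


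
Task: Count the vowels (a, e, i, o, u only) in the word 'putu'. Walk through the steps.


Vowels in 'putu': u, u = 2 vowels.

2


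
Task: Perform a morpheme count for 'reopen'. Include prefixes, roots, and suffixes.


Decomposition: re- (prefix) + open (root) = 2 morpheme(s)

2 morphemes


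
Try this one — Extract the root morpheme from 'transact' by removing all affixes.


Remove prefix 'trans' from 'transact' to get root 'act'.

act


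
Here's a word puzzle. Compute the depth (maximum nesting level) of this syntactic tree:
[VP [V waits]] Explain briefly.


Count bracket nesting levels:
'[' at pos 0: depth = 1
'[' at pos 4: depth = 2
Maximum depth reached: 2

2


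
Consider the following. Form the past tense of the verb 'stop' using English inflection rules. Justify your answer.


Apply rule: Double final consonant and add -ed. 'stop' becomes 'stopped'.

stopped


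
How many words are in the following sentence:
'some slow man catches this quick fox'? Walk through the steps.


Split into words: some | slow | man | catches | this | quick | fox = 7 words.

7


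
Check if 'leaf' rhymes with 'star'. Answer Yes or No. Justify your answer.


Rime (stressed vowel + following sounds) of 'leaf': -eaf = /iːf/
Rime of 'star': -ar = /ɑːr/
/iːf/ and /ɑːr/ are different ending sounds, so the words do not rhyme.

No


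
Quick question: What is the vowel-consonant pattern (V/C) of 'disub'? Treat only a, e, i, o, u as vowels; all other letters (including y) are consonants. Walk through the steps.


Letter mapping: d = C, i = V, s = C, u = V, b = C.

CVCVC


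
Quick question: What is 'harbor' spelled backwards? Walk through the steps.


Reverse 'harbor' character by character: 'robrah'.

robrah


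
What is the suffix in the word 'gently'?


The word 'gently' = 'gentle' (root) + '-ly' (suffix). The suffix is '-ly'.

ly


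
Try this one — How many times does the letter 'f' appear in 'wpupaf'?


Letter 'f' in 'wpupaf': found at position(s) 6 = 1 occurrence(s).

1


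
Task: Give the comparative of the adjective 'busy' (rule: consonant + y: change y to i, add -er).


Apply comparative formation (consonant + y: change y to i, add -er): 'busy' -> 'busier'.

busier


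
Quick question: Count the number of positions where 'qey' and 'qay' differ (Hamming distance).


Alignment:
Position 1: 'q' vs 'q' = match
Position 2: 'e' vs 'a' = DIFFER
Position 3: 'y' vs 'y' = match
Total differences: 1

1


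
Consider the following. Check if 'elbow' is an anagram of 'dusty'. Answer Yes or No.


Sorted letters of 'elbow': 'below'
Sorted letters of 'dusty': 'dstuy'
They do not match.

No


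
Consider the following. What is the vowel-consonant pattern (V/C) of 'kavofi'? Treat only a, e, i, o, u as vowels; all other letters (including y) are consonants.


Letter mapping: k = C, a = V, v = C, o = V, f = C, i = V.

CVCVCV


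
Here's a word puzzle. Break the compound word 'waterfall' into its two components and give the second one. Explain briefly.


Split 'waterfall' into 'water' + 'fall'. The second part is 'fall'.

fall


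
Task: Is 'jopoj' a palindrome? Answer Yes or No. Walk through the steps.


Forward: 'jopoj'
Reversed: 'jopoj'
They are identical.

Yes


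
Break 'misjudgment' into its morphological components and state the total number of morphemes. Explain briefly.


Step 1: Identify prefix: 'mis' (meaning: wrongly)
Step 2: Identify root: 'judge'
Step 3: Identify suffix(es): 'ment'
Decomposition: mis- (prefix: wrongly) + judge (root) + -ment (suffix: action/result)
Total morphemes: 3

3 morphemes (mis- (prefix: wrongly) + judge (root) + -ment (suffix: action/result))


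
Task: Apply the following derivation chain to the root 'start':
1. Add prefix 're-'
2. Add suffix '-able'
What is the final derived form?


Step 1: Add prefix 're-' to 'start' = 'restart'
Step 2: Add suffix '-able' to 'restart' = 'restartable'

restartable


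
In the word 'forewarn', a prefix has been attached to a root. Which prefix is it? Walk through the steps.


The word 'forewarn' = 'fore' (prefix) + 'warn' (root). The prefix is 'fore'.

fore


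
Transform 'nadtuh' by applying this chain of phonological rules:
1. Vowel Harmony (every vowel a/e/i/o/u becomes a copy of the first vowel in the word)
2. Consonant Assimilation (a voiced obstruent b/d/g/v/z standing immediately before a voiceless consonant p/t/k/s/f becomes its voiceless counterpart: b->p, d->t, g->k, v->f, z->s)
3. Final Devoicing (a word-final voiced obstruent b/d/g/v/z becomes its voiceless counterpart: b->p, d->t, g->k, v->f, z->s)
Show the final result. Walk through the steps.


Starting form: 'nadtuh'
Rule 1: Vowel Harmony: all vowels become 'a' (matching first vowel). 'nadtuh' -> 'nadtah'
Rule 2: Consonant Assimilation: voiced obstruent before voiceless consonant becomes voiceless ('dt' -> 'tt'). 'nadtah' -> 'nattah'
Rule 3: Final Devoicing: final consonant 'h' is not one of the voiced obstruents b/d/g/v/z. No change.
Final form: 'nattah'

nattah


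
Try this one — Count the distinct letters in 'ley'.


Unique letters in 'ley': {e, l, y} = 3 distinct letters.

3


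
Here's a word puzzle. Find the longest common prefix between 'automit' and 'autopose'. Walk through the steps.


Compare from the start: 4 characters match: 'auto'. Mismatch at position 5: 'm' vs 'p'.

auto


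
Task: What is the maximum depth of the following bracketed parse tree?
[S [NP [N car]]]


Count bracket nesting levels:
'[' at pos 0: depth = 1
'[' at pos 3: depth = 2
'[' at pos 7: depth = 3
Maximum depth reached: 3

3


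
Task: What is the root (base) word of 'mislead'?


Remove prefix 'mis' from 'mislead' to get root 'lead'.

lead


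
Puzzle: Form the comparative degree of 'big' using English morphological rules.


Apply comparative formation (double final consonant, add -er): 'big' -> 'bigger'.

bigger


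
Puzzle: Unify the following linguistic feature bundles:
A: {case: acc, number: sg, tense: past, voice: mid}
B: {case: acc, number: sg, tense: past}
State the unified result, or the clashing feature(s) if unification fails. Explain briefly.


Compare features:
case: A=acc vs B=acc -> unified: acc
number: A=sg vs B=sg -> unified: sg
tense: A=past vs B=past -> unified: past
voice: A=mid vs B=_ -> unified: mid
No clashes found.

Unified: {case: acc, number: sg, tense: past, voice: mid}


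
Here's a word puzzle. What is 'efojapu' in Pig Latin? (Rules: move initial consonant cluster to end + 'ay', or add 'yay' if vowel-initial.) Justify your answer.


'efojapu' starts with a vowel, so add 'yay': 'efojapuyay'.

efojapuyay


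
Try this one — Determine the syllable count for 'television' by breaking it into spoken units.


Break 'television' into syllables: tel-e-vi-sion -> tel | e | vi | sion = 4 syllables

4 syllables


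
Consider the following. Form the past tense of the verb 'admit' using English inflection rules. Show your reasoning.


Apply rule: Double final consonant and add -ed. 'admit' becomes 'admitted'.

admitted


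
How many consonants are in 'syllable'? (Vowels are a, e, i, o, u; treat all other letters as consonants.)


Consonants in 'syllable': s, y, l, l, b, l = 6 consonants.

6


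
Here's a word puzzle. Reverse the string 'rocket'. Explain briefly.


Reverse 'rocket' character by character: 'tekcor'.

tekcor


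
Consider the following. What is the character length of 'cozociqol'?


Spell out 'cozociqol' and number each letter: c(1), o(2), z(3), o(4), c(5), i(6), q(7), o(8), l(9). Total: 9 letters.

9


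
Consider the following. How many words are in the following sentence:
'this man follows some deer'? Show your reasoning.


Split into words: this | man | follows | some | deer = 5 words.

5


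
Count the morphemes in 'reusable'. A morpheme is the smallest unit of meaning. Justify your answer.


Decomposition: re- (prefix) + use (root) + -able (suffix) = 3 morpheme(s)

3 morphemes


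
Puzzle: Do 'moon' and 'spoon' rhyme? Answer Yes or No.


Rime (stressed vowel + following sounds) of 'moon': -oon = /uːn/
Rime of 'spoon': -oon = /uːn/
/uːn/ and /uːn/ are the same ending sound, so the words rhyme.

Yes


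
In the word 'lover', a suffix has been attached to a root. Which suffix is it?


The word 'lover' = 'love' (root) + '-er' (suffix). The suffix is '-er'.

er


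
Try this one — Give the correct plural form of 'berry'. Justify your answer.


Apply rule: Change -y to -ies (consonant + y). 'berry' becomes 'berries'.

berries


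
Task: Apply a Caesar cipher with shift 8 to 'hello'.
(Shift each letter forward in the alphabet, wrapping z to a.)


Shift each letter by 8: h -> p, e -> m, l -> t, l -> t, o -> w. Result: 'pmttw'.

pmttw


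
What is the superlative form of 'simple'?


Apply superlative formation (ends in e: add -st): 'simple' -> 'simplest'.

simplest


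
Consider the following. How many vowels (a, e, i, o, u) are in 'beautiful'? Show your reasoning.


Vowels in 'beautiful': e, a, u, i, u = 5 vowels.

5


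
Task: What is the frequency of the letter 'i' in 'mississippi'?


Letter 'i' in 'mississippi': found at position(s) 2, 5, 8, 11 = 4 occurrence(s).

4


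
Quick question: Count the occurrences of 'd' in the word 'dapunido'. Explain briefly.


Letter 'd' in 'dapunido': found at position(s) 1, 7 = 2 occurrence(s).

2


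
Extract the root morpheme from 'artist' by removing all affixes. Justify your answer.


Remove suffix '-ist' from 'artist' to get root 'art'.

art


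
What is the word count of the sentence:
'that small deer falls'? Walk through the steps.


Split into words: that | small | deer | falls = 4 words.

4


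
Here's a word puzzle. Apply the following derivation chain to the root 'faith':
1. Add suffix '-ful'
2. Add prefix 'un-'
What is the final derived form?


Step 1: Add suffix '-ful' to 'faith' = 'faithful'
Step 2: Add prefix 'un-' to 'faithful' = 'unfaithful'

unfaithful


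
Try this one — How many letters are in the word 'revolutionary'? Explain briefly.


Spell out 'revolutionary' and number each letter: r(1), e(2), v(3), o(4), l(5), u(6), t(7), i(8), o(9), n(10), a(11), r(12), y(13). Total: 13 letters.

13


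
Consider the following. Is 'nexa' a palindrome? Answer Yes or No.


Forward: 'nexa'
Reversed: 'axen'
They differ.

No


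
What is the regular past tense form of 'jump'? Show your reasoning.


Apply rule: Add -ed. 'jump' becomes 'jumped'.

jumped


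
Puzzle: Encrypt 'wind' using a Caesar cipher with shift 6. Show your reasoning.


Shift each letter by 6: w -> c, i -> o, n -> t, d -> j. Result: 'cotj'.

cotj


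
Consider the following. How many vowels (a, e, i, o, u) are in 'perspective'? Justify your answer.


Vowels in 'perspective': e, e, i, e = 4 vowels.

4


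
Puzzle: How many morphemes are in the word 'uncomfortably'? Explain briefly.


Decomposition: un- (prefix) + comfort (root) + -able (suffix) + -ly (suffix) = 4 morpheme(s)

4 morphemes


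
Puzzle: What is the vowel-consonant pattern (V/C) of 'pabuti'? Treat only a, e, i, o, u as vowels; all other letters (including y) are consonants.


Letter mapping: p = C, a = V, b = C, u = V, t = C, i = V.

CVCVCV


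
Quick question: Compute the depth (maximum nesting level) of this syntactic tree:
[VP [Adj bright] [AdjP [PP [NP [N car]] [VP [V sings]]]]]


Count bracket nesting levels:
'[' at pos 0: depth = 1
'[' at pos 4: depth = 2
'[' at pos 17: depth = 2
'[' at pos 23: depth = 3
'[' at pos 27: depth = 4
'[' at pos 31: depth = 5
'[' at pos 40: depth = 4
'[' at pos 44: depth = 5
Maximum depth reached: 5

5


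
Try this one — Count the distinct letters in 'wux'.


Unique letters in 'wux': {u, w, x} = 3 distinct letters.

3


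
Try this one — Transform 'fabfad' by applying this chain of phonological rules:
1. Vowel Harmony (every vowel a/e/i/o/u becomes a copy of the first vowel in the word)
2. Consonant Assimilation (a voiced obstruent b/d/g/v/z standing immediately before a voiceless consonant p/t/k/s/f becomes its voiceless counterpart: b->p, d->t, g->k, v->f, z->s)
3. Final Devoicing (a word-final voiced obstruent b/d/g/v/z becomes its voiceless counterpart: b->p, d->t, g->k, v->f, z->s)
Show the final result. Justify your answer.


Starting form: 'fabfad'
Rule 1: Vowel Harmony: all vowels already match. No change.
Rule 2: Consonant Assimilation: voiced obstruent before voiceless consonant becomes voiceless ('bf' -> 'pf'). 'fabfad' -> 'fapfad'
Rule 3: Final Devoicing: word-final voiced obstruent 'd' becomes voiceless 't'. 'fapfad' -> 'fapfat'
Final form: 'fapfat'

fapfat


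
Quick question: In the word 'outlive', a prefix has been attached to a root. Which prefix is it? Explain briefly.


The word 'outlive' = 'out' (prefix) + 'live' (root). The prefix is 'out'.

out


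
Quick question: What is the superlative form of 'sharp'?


Apply superlative formation (add -est): 'sharp' -> 'sharpest'.

sharpest


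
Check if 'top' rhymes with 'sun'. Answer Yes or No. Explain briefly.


Rime (stressed vowel + following sounds) of 'top': -op = /ɒp/
Rime of 'sun': -un = /ʌn/
/ɒp/ and /ʌn/ are different ending sounds, so the words do not rhyme.

No


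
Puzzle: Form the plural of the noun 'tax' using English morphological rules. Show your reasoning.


Apply rule: Add -es (sibilant/fricative ending). 'tax' becomes 'taxes'.

taxes


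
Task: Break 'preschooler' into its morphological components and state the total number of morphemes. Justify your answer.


Step 1: Identify prefix: 'pre' (meaning: before)
Step 2: Identify root: 'school'
Step 3: Identify suffix(es): 'er'
Decomposition: pre- (prefix: before) + school (root) + -er (suffix: one who)
Total morphemes: 3

3 morphemes (pre- (prefix: before) + school (root) + -er (suffix: one who))


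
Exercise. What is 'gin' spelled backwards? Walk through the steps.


Reverse 'gin' character by character: 'nig'.

nig


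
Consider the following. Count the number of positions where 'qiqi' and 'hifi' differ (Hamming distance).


Alignment:
Position 1: 'q' vs 'h' = DIFFER
Position 2: 'i' vs 'i' = match
Position 3: 'q' vs 'f' = DIFFER
Position 4: 'i' vs 'i' = match
Total differences: 2

2


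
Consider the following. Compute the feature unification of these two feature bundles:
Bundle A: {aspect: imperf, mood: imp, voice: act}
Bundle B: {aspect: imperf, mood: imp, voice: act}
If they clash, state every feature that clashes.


Compare features:
aspect: A=imperf vs B=imperf -> unified: imperf
mood: A=imp vs B=imp -> unified: imp
voice: A=act vs B=act -> unified: act
No clashes found.

Unified: {aspect: imperf, mood: imp, voice: act}


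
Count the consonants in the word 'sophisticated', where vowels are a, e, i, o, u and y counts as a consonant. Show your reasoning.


Consonants in 'sophisticated': s, p, h, s, t, c, t, d = 8 consonants.

8


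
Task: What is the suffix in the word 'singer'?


The word 'singer' = 'sing' (root) + '-er' (suffix). The suffix is '-er'.

er


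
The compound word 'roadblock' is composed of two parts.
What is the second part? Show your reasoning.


Split 'roadblock' into 'road' + 'block'. The second part is 'block'.

block


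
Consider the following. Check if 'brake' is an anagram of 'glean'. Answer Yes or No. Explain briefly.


Sorted letters of 'brake': 'abekr'
Sorted letters of 'glean': 'aegln'
They do not match.

No


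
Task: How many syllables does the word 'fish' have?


Break 'fish' into syllables: fish -> fish = 1 syllable

1 syllable


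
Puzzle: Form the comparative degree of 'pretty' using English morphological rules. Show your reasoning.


Apply comparative formation (consonant + y: change y to i, add -er): 'pretty' -> 'prettier'.

prettier


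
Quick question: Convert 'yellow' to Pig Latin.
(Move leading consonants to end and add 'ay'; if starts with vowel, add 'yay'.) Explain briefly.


'yellow': move consonant cluster 'y' to end and add 'ay': 'ellowyay'.

ellowyay


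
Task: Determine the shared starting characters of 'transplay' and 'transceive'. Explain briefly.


Compare from the start: 5 characters match: 'trans'. Mismatch at position 6: 'p' vs 'c'.

trans


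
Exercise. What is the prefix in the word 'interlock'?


The word 'interlock' = 'inter' (prefix) + 'lock' (root). The prefix is 'inter'.

inter


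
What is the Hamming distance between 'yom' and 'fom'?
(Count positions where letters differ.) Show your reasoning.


Alignment:
Position 1: 'y' vs 'f' = DIFFER
Position 2: 'o' vs 'o' = match
Position 3: 'm' vs 'm' = match
Total differences: 1

1


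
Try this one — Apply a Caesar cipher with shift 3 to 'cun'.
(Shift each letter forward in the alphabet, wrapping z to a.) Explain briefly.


Shift each letter by 3: c -> f, u -> x, n -> q. Result: 'fxq'.

fxq


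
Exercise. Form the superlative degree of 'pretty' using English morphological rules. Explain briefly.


Apply superlative formation (consonant + y: change y to i, add -est): 'pretty' -> 'prettiest'.

prettiest


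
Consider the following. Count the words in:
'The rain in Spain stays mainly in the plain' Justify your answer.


Split into words: The | rain | in | Spain | stays | mainly | in | the | plain = 9 words.

9


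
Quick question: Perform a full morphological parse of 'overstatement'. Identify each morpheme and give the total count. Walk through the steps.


Step 1: Identify prefix: 'over' (meaning: excessively)
Step 2: Identify root: 'state'
Step 3: Identify suffix(es): 'ment'
Decomposition: over- (prefix: excessively) + state (root) + -ment (suffix: action/result)
Total morphemes: 3

3 morphemes (over- (prefix: excessively) + state (root) + -ment (suffix: action/result))


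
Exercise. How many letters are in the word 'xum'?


Spell out 'xum' and number each letter: x(1), u(2), m(3). Total: 3 letters.

3


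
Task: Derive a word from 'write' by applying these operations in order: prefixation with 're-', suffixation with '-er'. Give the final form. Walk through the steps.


Step 1: Add prefix 're-' to 'write' = 'rewrite'
Step 2: Add suffix '-er' to 'rewrite' = 'rewriter'

rewriter


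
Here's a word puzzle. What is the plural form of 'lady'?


Apply rule: Change -y to -ies (consonant + y). 'lady' becomes 'ladies'.

ladies


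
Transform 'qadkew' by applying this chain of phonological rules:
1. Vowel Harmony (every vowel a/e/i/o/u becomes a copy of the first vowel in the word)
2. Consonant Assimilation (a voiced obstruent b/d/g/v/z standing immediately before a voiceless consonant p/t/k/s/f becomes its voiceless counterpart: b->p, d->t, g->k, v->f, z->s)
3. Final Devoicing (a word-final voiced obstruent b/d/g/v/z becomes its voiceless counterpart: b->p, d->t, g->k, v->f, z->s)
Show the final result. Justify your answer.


Starting form: 'qadkew'
Rule 1: Vowel Harmony: all vowels become 'a' (matching first vowel). 'qadkew' -> 'qadkaw'
Rule 2: Consonant Assimilation: voiced obstruent before voiceless consonant becomes voiceless ('dk' -> 'tk'). 'qadkaw' -> 'qatkaw'
Rule 3: Final Devoicing: final consonant 'w' is not one of the voiced obstruents b/d/g/v/z. No change.
Final form: 'qatkaw'

qatkaw


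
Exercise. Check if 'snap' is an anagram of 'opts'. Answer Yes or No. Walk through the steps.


Sorted letters of 'snap': 'anps'
Sorted letters of 'opts': 'opst'
They do not match.

No


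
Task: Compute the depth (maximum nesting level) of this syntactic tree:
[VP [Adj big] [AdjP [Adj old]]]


Count bracket nesting levels:
'[' at pos 0: depth = 1
'[' at pos 4: depth = 2
'[' at pos 14: depth = 2
'[' at pos 20: depth = 3
Maximum depth reached: 3

3


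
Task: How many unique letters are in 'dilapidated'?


Unique letters in 'dilapidated': {a, d, e, i, l, p, t} = 7 distinct letters.

7


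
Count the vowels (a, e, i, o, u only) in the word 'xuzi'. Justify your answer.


Vowels in 'xuzi': u, i = 2 vowels.

2


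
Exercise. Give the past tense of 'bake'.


Apply rule: Add -d (word ends in -e). 'bake' becomes 'baked'.

baked


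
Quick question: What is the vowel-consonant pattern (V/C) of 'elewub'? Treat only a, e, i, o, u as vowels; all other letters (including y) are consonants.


Letter mapping: e = V, l = C, e = V, w = C, u = V, b = C.

VCVCVC


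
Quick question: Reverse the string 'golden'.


Reverse 'golden' character by character: 'nedlog'.

nedlog


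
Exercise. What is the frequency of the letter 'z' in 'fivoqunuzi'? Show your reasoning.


Letter 'z' in 'fivoqunuzi': found at position(s) 9 = 1 occurrence(s).

1


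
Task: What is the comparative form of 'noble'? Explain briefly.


Apply comparative formation (ends in e: add -r): 'noble' -> 'nobler'.

nobler


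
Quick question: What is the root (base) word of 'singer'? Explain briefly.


Remove suffix '-er' from 'singer' to get root 'sing'.

sing


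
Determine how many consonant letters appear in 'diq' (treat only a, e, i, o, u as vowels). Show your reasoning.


Consonants in 'diq': d, q = 2 consonants.

2


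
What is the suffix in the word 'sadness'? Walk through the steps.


The word 'sadness' = 'sad' (root) + '-ness' (suffix). The suffix is '-ness'.

ness
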